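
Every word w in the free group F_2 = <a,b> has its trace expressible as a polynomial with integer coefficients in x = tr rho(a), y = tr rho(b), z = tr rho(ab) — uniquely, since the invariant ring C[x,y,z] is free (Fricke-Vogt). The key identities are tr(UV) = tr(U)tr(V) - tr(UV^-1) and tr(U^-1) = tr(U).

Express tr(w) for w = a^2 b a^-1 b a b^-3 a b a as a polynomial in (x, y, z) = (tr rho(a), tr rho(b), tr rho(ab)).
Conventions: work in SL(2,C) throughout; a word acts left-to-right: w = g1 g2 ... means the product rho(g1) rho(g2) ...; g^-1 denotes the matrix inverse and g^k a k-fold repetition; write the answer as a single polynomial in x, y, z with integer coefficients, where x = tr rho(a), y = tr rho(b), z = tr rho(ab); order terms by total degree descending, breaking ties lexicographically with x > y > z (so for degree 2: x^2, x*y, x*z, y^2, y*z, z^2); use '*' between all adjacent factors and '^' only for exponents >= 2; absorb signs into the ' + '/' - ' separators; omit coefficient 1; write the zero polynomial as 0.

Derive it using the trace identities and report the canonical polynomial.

tr(b a b a) = tr(a b) * tr(a b) - tr(1)   [split at repeated a] = z^2 - 2
tr(b a b) = tr(b) * tr(a b) - tr(a) = y*z - x
tr(b a^2 b a) = tr(a) * tr(b a b a) - tr(b a b) = x*z^2 - y*z - x
tr(b^2) = tr(b) * tr(b) - tr(1) = y^2 - 2
tr(b a^2 b) = tr(a) * tr(b^2 a) - tr(b^2) = x*y*z - x^2 - y^2 + 2
tr(b a^2 b a^2) = tr(a) * tr(b a^2 b a) - tr(b a^2 b) = x^2*z^2 - 2*x*y*z + y^2 - 2
tr(a^2 b a^3 b) = tr(a) * tr(b a^2 b a^2) - tr(b a^2 b a) = x^3*z^2 - 2*x^2*y*z + x*y^2 - x*z^2 + y*z - x
tr(b a^2) = tr(a) * tr(b a) - tr(b) = x*z - y
tr(a^2 b a) = tr(a) * tr(b a^2) - tr(b a) = x^2*z - x*y - z
tr(b a^4) = tr(a) * tr(a^2 b a) - tr(a^2 b) = x^3*z - x^2*y - 2*x*z + y
tr(a^2 b a^3) = tr(a) * tr(b a^4) - tr(b a^3) = x^4*z - x^3*y - 3*x^2*z + 2*x*y + z
tr(a b a^3 b^2 a) = tr(b) * tr(a^2 b a^3 b) - tr(a^2 b a^3) = x^3*y*z^2 - x^4*z - 2*x^2*y^2*z + x^3*y + x*y^3 - x*y*z^2 + 3*x^2*z + y^2*z - 3*x*y - z
tr(b a b a b a) = tr(b a) * tr(b a b a) - tr(b^-1 a^-1)   [split at repeated b] = z^3 - 3*z
tr(b a b a b) = tr(b) * tr(a b a b) - tr(a b a) = y*z^2 - x*z - y
tr(a b a b a^2 b) = tr(a) * tr(b a b a b a) - tr(b a b a b) = x*z^3 - y*z^2 - 2*x*z + y
tr(a b a b a^2) = tr(a) * tr(a b a b a) - tr(a b a b) = x^2*z^2 - x*y*z - x^2 - z^2 + 2
tr(a b^2 a b a b a) = tr(b) * tr(a b a b a^2 b) - tr(a b a b a^2) = x*y*z^3 - x^2*z^2 - y^2*z^2 - x*y*z + x^2 + y^2 + z^2 - 2
tr(a b^2 a b a b) = tr(b) * tr(a b a b a b) - tr(a b a b a) = y*z^3 - x*z^2 - 2*y*z + x
tr(a b a^3 b^2 a b) = tr(a) * tr(a b^2 a b a b a) - tr(a b^2 a b a b) = x^2*y*z^3 - x^3*z^2 - x*y^2*z^2 - x^2*y*z - y*z^3 + x^3 + x*y^2 + 2*x*z^2 + 2*y*z - 3*x
tr(b^-1 a b a^3 b^2 a) = tr(a b a^3 b^2 a) * tr(b) - tr(a b a^3 b^2 a b) = x^3*y^2*z^2 - x^4*y*z - 2*x^2*y^3*z - x^2*y*z^3 + x^3*y^2 + x^3*z^2 + x*y^4 + 4*x^2*y*z + y^3*z + y*z^3 - x^3 - 4*x*y^2 - 2*x*z^2 - 3*y*z + 3*x
tr(b a b^-2 a b a^3 b) = tr(b^-1 a b a^3 b^2 a) * tr(b) - tr(b^-1 a b a^3 b^2 a b) = x^3*y^3*z^2 - x^4*y^2*z - 2*x^2*y^4*z - x^2*y^2*z^3 + x^3*y^3 + x*y^5 + x^4*z + 6*x^2*y^2*z + y^4*z + y^2*z^3 - 2*x^3*y - 5*x*y^3 - x*y*z^2 - 3*x^2*z - 4*y^2*z + 6*x*y + z
tr(b^2 a b) = tr(b) * tr(a b^2) - tr(a b) = y^2*z - x*y - z
tr(b a b a^2 b) = tr(a) * tr(b^2 a b a) - tr(b^2 a b) = x*y*z^2 - x^2*z - y^2*z + z
tr(b a b a^2 b a^2) = tr(a) * tr(b a b a^2 b a) - tr(b a b a^2 b) = x^2*z^3 - 2*x*y*z^2 - x^2*z + y^2*z + x*y - z
tr(a b a^3 b a b a) = tr(a) * tr(b a b a^2 b a^2) - tr(b a b a^2 b a) = x^3*z^3 - 2*x^2*y*z^2 - x^3*z + x*y^2*z - x*z^3 + x^2*y + y*z^2 + x*z - y
tr(b a b a b a b a) = tr(a b a b) * tr(a b a b) - tr(1)   [split at repeated a] = z^4 - 4*z^2 + 2
tr(a b a b a b a b a) = tr(a) * tr(b a b a b a b a) - tr(b a b a b a b) = x*z^4 - y*z^3 - 3*x*z^2 + 2*y*z + x
tr(a b a^3 b a b a b) = tr(a) * tr(a b a b a b a b a) - tr(a b a b a b a b) = x^2*z^4 - x*y*z^3 - 3*x^2*z^2 - z^4 + 2*x*y*z + x^2 + 4*z^2 - 2
tr(b^-1 a b a^3 b a b a) = tr(a b a^3 b a b a) * tr(b) - tr(a b a^3 b a b a b) = x^3*y*z^3 - 2*x^2*y^2*z^2 - x^2*z^4 - x^3*y*z + x*y^3*z + x^2*y^2 + 3*x^2*z^2 + y^2*z^2 + z^4 - x*y*z - x^2 - y^2 - 4*z^2 + 2
tr(b a b^-2 a b a^3 b a) = tr(b^-1 a b a^3 b a b a) * tr(b) - tr(b^-1 a b a^3 b a b a b) = x^3*y^2*z^3 - 2*x^2*y^3*z^2 - x^2*y*z^4 - x^3*y^2*z - x^3*z^3 + x*y^4*z + x^2*y^3 + 5*x^2*y*z^2 + y^3*z^2 + y*z^4 + x^3*z - 2*x*y^2*z + x*z^3 - 2*x^2*y - y^3 - 5*y*z^2 - x*z + 3*y
tr(b^-1 a b a^3 b a^-1 b a b^-1) = tr(b a b^-2 a b a^3 b) * tr(a) - tr(b a b^-2 a b a^3 b a) = x^4*y^3*z^2 - x^5*y^2*z - 2*x^3*y^4*z - 2*x^3*y^2*z^3 + x^4*y^3 + x^2*y^5 + 2*x^2*y^3*z^2 + x^2*y*z^4 + x^5*z + 7*x^3*y^2*z + x^3*z^3 + x*y^2*z^3 - 2*x^4*y - 6*x^2*y^3 - 6*x^2*y*z^2 - y^3*z^2 - y*z^4 - 4*x^3*z - 2*x*y^2*z - x*z^3 + 8*x^2*y + y^3 + 5*y*z^2 + 2*x*z - 3*y
tr(b^-1 a b a^3 b a^-1 b a) = tr(b a b^-1 a b a^3 b) * tr(a) - tr(b a b^-1 a b a^3 b a) = x^4*y^2*z^2 - x^5*y*z - 2*x^3*y^3*z - 2*x^3*y*z^3 + x^4*y^2 + x^4*z^2 + x^2*y^4 + 2*x^2*y^2*z^2 + x^2*z^4 + 5*x^3*y*z + x*y*z^3 - x^4 - 5*x^2*y^2 - 5*x^2*z^2 - y^2*z^2 - z^4 - 2*x*y*z + 4*x^2 + y^2 + 4*z^2 - 2
tr(a^2 b a^-1 b a b^-3 a b a) = tr(b^-1 a b a^3 b a^-1 b a b^-1) * tr(b) - tr(b^-1 a b a^3 b a^-1 b a) = x^4*y^4*z^2 - x^5*y^3*z - 2*x^3*y^5*z - 2*x^3*y^3*z^3 + x^4*y^4 - x^4*y^2*z^2 + x^2*y^6 + 2*x^2*y^4*z^2 + x^2*y^2*z^4 + 2*x^5*y*z + 9*x^3*y^3*z + 3*x^3*y*z^3 + x*y^3*z^3 - 3*x^4*y^2 - x^4*z^2 - 7*x^2*y^4 - 8*x^2*y^2*z^2 - x^2*z^4 - y^4*z^2 - y^2*z^4 - 9*x^3*y*z - 2*x*y^3*z - 2*x*y*z^3 + x^4 + 13*x^2*y^2 + 5*x^2*z^2 + y^4 + 6*y^2*z^2 + z^4 + 4*x*y*z - 4*x^2 - 4*y^2 - 4*z^2 + 2

x^4*y^4*z^2 - x^5*y^3*z - 2*x^3*y^5*z - 2*x^3*y^3*z^3 + x^4*y^4 - x^4*y^2*z^2 + x^2*y^6 + 2*x^2*y^4*z^2 + x^2*y^2*z^4 + 2*x^5*y*z + 9*x^3*y^3*z + 3*x^3*y*z^3 + x*y^3*z^3 - 3*x^4*y^2 - x^4*z^2 - 7*x^2*y^4 - 8*x^2*y^2*z^2 - x^2*z^4 - y^4*z^2 - y^2*z^4 - 9*x^3*y*z - 2*x*y^3*z - 2*x*y*z^3 + x^4 + 13*x^2*y^2 + 5*x^2*z^2 + y^4 + 6*y^2*z^2 + z^4 + 4*x*y*z - 4*x^2 - 4*y^2 - 4*z^2 + 2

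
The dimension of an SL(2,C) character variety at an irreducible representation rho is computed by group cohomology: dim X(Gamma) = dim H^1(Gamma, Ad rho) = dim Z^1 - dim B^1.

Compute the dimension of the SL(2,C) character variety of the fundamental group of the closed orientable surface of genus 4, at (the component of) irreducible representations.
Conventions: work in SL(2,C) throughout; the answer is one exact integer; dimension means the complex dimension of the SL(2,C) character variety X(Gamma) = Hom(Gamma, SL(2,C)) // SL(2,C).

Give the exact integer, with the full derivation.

The genus-4 surface group: 2g = 8 generators, one relator prod [a_i, b_i].
A cocycle assigns one sl_2 vector per generator subject to the relator condition d_2(z) = 0: dim of the unconstrained space is 3*2g = 24.
H^2 = coker(d_2) is dual to H^0 = 0 at irreducible rho (Poincare duality), so d_2 is onto: dim Z^1 = 21.
Coboundaries contribute dim B^1 = 3 (injective at irreducible rho).
dim H^1 = 21 - 3 = 18 = dim X.

18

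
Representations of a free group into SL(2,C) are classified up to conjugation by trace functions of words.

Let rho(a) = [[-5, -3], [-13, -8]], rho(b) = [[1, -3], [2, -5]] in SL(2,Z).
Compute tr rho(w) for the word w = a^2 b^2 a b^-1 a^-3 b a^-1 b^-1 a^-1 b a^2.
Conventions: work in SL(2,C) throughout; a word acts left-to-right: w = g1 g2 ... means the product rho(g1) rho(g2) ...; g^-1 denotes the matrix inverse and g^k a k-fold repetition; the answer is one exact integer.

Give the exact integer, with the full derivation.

-131630114731999

rho(a) = [[-5, -3], [-13, -8]]
... * rho(a) = [[-5, -3], [-13, -8]]  ->  [[64, 39], [169, 103]]
... * rho(b) = [[1, -3], [2, -5]]  ->  [[142, -387], [375, -1022]]
... * rho(b) = [[1, -3], [2, -5]]  ->  [[-632, 1509], [-1669, 3985]]
... * rho(a) = [[-5, -3], [-13, -8]]  ->  [[-16457, -10176], [-43460, -26873]]
... * rho(b^-1) = [[-5, 3], [-2, 1]]  ->  [[102637, -59547], [271046, -157253]]
... * rho(a^-1) = [[-8, 3], [13, -5]]  ->  [[-1595207, 605646], [-4212657, 1599403]]
... * rho(a^-1) = [[-8, 3], [13, -5]]  ->  [[20635054, -7813851], [54493495, -20634986]]
... * rho(a^-1) = [[-8, 3], [13, -5]]  ->  [[-266660495, 100974417], [-704202778, 266655415]]
... * rho(b) = [[1, -3], [2, -5]]  ->  [[-64711661, 295109400], [-170891948, 779331259]]
... * rho(a^-1) = [[-8, 3], [13, -5]]  ->  [[4354115488, -1669681983], [11498441951, -4409332139]]
... * rho(b^-1) = [[-5, 3], [-2, 1]]  ->  [[-18431213474, 11392664481], [-48673545477, 30085993714]]
... * rho(a^-1) = [[-8, 3], [13, -5]]  ->  [[295554346045, -112256962827], [780506282098, -296450605001]]
... * rho(b) = [[1, -3], [2, -5]]  ->  [[71040420391, -325378224000], [187605072096, -859265821289]]
... * rho(a) = [[-5, -3], [-13, -8]]  ->  [[3874714810045, 2389904530827], [10232430316277, 6311311354024]]
... * rho(a) = [[-5, -3], [-13, -8]]  ->  [[-50442332950976, -30743380676751], [-133209199183697, -81187781781023]]
tr = -50442332950976 + -81187781781023 = -131630114731999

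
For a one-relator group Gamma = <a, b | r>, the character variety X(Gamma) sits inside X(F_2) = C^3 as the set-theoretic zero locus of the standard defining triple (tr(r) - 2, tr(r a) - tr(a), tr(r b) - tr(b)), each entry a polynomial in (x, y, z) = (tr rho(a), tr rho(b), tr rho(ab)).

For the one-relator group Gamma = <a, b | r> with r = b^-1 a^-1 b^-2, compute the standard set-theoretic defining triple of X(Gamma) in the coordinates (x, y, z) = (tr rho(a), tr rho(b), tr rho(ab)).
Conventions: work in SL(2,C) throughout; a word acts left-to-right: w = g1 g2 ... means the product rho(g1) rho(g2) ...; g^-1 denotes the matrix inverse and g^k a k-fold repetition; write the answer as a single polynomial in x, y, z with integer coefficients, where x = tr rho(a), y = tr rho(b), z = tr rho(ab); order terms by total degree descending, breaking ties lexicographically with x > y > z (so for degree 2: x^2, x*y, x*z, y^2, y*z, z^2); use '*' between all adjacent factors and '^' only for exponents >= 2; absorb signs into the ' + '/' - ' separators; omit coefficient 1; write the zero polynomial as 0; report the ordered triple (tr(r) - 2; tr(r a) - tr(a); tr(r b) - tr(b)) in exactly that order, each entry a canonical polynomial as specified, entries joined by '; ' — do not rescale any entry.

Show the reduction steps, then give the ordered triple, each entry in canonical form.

so tr(b^-1) = tr(b) = y
tr(b^-1 a) = tr(a)*tr(b) - tr(a b) = x*y - z
reduce: tr(a^-1 b^-1) = tr(b^-1)*tr(a) - tr(b^-1 a) = z
reduce: tr(b^-1 a^-1 b^-1) = tr(a^-1 b^-1)*tr(b) - tr(a^-1) = y*z - x
tr(b^-1 a^-1 b^-2) = tr(b^-1 a^-1 b^-1)*tr(b) - tr(b^-1 a^-1) = y^2*z - x*y - z
so tr(b^-2) = tr(b^-1)*tr(b) - tr(1)  (eliminate b^-1) = y^2 - 2
reduce: tr(b a b a) = tr(a b)*tr(a b) - tr(1)  (split on a) = z^2 - 2
tr(a b a^-1 b) = tr(b a b)*tr(a) - tr(b a b a)  (eliminate a^-1) = x*y*z - x^2 - z^2 + 2
reduce: tr(b^-1 a b a^-1) = tr(a b a^-1)*tr(b) - tr(a b a^-1 b)  (eliminate b^-1) = -x*y*z + x^2 + y^2 + z^2 - 2
tr(a^-1 b^-2 a b) = tr(b^-1 a b a^-1)*tr(b) - tr(b^-1 a b a^-1 b)  (eliminate b^-1) = -x*y^2*z + x^2*y + y^3 + y*z^2 - 3*y
tr(b^-1 a^-1 b^-2 a) = tr(a^-1 b^-2 a)*tr(b) - tr(a^-1 b^-2 a b)  (eliminate b^-1) = x*y^2*z - x^2*y - y*z^2 + y
assemble the triple (tr(r) - 2; tr(r a) - x; tr(r b) - y)

y^2*z - x*y - z - 2; x*y^2*z - x^2*y - y*z^2 - x + y; y*z - x - y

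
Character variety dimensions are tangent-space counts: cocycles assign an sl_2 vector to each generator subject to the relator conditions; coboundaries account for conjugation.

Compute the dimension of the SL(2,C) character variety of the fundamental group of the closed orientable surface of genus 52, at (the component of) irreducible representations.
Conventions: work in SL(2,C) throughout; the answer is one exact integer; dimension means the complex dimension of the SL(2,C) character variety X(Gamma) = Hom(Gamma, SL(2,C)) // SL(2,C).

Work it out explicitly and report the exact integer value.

306

pi_1 of the closed genus-52 surface has 104 generators bound by the single product-of-commutators relator.
A cocycle assigns one sl_2 vector per generator subject to the relator condition d_2(z) = 0: dim of the unconstrained space is 3*2g = 312.
At an irreducible rho, H^2 = coker(d_2) vanishes (Poincare duality: H^2 is dual to H^0 = invariants = 0), so d_2 is surjective onto sl_2 and dim Z^1 = 312 - 3 = 309.
dim B^1 = 3 (coboundaries, injective at irreducible rho).
dim H^1 = 309 - 3 = 306 = dim X.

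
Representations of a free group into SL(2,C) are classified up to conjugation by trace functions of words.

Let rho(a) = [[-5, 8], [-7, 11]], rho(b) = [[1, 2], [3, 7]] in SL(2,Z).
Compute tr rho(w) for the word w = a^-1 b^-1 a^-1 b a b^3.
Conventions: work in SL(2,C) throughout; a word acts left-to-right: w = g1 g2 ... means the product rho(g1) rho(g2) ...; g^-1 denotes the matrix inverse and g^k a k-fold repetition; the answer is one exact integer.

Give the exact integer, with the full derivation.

-14900934

rho(a^-1) = [[11, -8], [7, -5]]
... * rho(b^-1) = [[7, -2], [-3, 1]]  ->  [[101, -30], [64, -19]]
... * rho(a^-1) = [[11, -8], [7, -5]]  ->  [[901, -658], [571, -417]]
... * rho(b) = [[1, 2], [3, 7]]  ->  [[-1073, -2804], [-680, -1777]]
... * rho(a) = [[-5, 8], [-7, 11]]  ->  [[24993, -39428], [15839, -24987]]
... * rho(b) = [[1, 2], [3, 7]]  ->  [[-93291, -226010], [-59122, -143231]]
... * rho(b) = [[1, 2], [3, 7]]  ->  [[-771321, -1768652], [-488815, -1120861]]
... * rho(b) = [[1, 2], [3, 7]]  ->  [[-6077277, -13923206], [-3851398, -8823657]]
tr = -6077277 + -8823657 = -14900934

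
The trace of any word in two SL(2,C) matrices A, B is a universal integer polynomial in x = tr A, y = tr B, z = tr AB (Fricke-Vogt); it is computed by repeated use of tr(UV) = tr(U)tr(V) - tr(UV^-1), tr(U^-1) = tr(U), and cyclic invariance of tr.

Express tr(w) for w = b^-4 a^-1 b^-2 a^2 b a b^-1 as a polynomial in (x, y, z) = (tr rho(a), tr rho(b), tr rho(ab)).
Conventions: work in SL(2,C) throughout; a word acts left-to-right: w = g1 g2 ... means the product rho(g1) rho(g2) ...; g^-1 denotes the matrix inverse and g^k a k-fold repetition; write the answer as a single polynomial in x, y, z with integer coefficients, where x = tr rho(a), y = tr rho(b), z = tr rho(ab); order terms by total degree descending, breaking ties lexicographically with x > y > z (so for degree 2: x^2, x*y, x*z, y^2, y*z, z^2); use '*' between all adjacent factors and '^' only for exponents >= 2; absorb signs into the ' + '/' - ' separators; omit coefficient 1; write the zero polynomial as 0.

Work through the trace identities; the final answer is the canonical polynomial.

x^2*y^6*z^2 - x^3*y^5*z - x*y^7*z - x*y^5*z^3 + x^2*y^6 - 3*x^2*y^4*z^2 + 3*x^3*y^3*z + 5*x*y^5*z + 3*x*y^3*z^3 - 4*x^2*y^4 + x^2*y^2*z^2 + y^4*z^2 - x^3*y*z - 6*x*y^3*z - x*y*z^3 + 3*x^2*y^2 - y^4 - 3*y^2*z^2 + 4*y^2 + z^2 - 2

next, tr(b a^2) = tr(a) * tr(b a) - tr(b) = x*z - y
and tr(a^2 b a) = tr(a) * tr(b a^2) - tr(b a) = x^2*z - x*y - z
next, tr(b a b a) = tr(a b) * tr(a b) - tr(1) = z^2 - 2
next, tr(b a b) = tr(b) * tr(a b) - tr(a) = y*z - x
tr(a^2 b a b) = tr(a) * tr(b a b a) - tr(b a b) = x*z^2 - y*z - x
next, tr(b^-1 a^2 b a) = tr(a^2 b a) * tr(b) - tr(a^2 b a b) = x^2*y*z - x*y^2 - x*z^2 + x
next, tr(a^2 b a b^-2) = tr(b^-1 a^2 b a) * tr(b) - tr(b^-1 a^2 b a b) = x^2*y^2*z - x*y^3 - x*y*z^2 - x^2*z + 2*x*y + z
next, tr(b^-3 a^2 b a) = tr(a^2 b a b^-2) * tr(b) - tr(a^2 b a b^-1) = x^2*y^3*z - x*y^4 - x*y^2*z^2 - 2*x^2*y*z + 3*x*y^2 + x*z^2 + y*z - x
and tr(b^-2 a^2 b a b^-2) = tr(b^-3 a^2 b a) * tr(b) - tr(b^-3 a^2 b a b) = x^2*y^4*z - x*y^5 - x*y^3*z^2 - 3*x^2*y^2*z + 4*x*y^3 + 2*x*y*z^2 + x^2*z + y^2*z - 3*x*y - z
tr(a^2 b a b^-5) = tr(b^-2 a^2 b a b^-2) * tr(b) - tr(b^-2 a^2 b a b^-1) = x^2*y^5*z - x*y^6 - x*y^4*z^2 - 4*x^2*y^3*z + 5*x*y^4 + 3*x*y^2*z^2 + 3*x^2*y*z + y^3*z - 6*x*y^2 - x*z^2 - 2*y*z + x
next, tr(b^-2 a^2 b a b^-4) = tr(a^2 b a b^-5) * tr(b) - tr(a^2 b a b^-4) = x^2*y^6*z - x*y^7 - x*y^5*z^2 - 5*x^2*y^4*z + 6*x*y^5 + 4*x*y^3*z^2 + 6*x^2*y^2*z + y^4*z - 10*x*y^3 - 3*x*y*z^2 - x^2*z - 3*y^2*z + 4*x*y + z
tr(a^3 b a) = tr(a) * tr(b a^3) - tr(b a^2) = x^3*z - x^2*y - 2*x*z + y
tr(a^3 b a b) = tr(a) * tr(a b a b a) - tr(a b a b) = x^2*z^2 - x*y*z - x^2 - z^2 + 2
tr(a^3 b a b^-1) = tr(a^3 b a) * tr(b) - tr(a^3 b a b) = x^3*y*z - x^2*y^2 - x^2*z^2 - x*y*z + x^2 + y^2 + z^2 - 2
tr(b^-2 a^3 b a) = tr(a^3 b a b^-1) * tr(b) - tr(a^3 b a) = x^3*y^2*z - x^2*y^3 - x^2*y*z^2 - x^3*z - x*y^2*z + 2*x^2*y + y^3 + y*z^2 + 2*x*z - 3*y
next, tr(a^2 b a b^-3 a) = tr(b^-2 a^3 b a) * tr(b) - tr(b^-2 a^3 b a b) = x^3*y^3*z - x^2*y^4 - x^2*y^2*z^2 - 2*x^3*y*z - x*y^3*z + 3*x^2*y^2 + x^2*z^2 + y^4 + y^2*z^2 + 3*x*y*z - x^2 - 4*y^2 - z^2 + 2
and tr(a^2) = tr(a) * tr(a) - tr(1) = x^2 - 2
next, tr(b a^2 b) = tr(b) * tr(a^2 b) - tr(a^2) = x*y*z - x^2 - y^2 + 2
tr(a b a^2 b a) = tr(a) * tr(b a^2 b a) - tr(b a^2 b) = x^2*z^2 - 2*x*y*z + y^2 - 2
tr(b a b a b a) = tr(a b) * tr(a b a b) - tr(a^-1 b^-1) = z^3 - 3*z
and tr(b a b a b) = tr(b) * tr(a b a b) - tr(a b a) = y*z^2 - x*z - y
tr(a b a^2 b a b) = tr(a) * tr(b a b a b a) - tr(b a b a b) = x*z^3 - y*z^2 - 2*x*z + y
tr(a b a^2 b a b^-1) = tr(a b a^2 b a) * tr(b) - tr(a b a^2 b a b) = x^2*y*z^2 - 2*x*y^2*z - x*z^3 + y^3 + y*z^2 + 2*x*z - 3*y
next, tr(a b a^2 b a b^-2) = tr(a b a^2 b a b^-1) * tr(b) - tr(a b a^2 b a) = x^2*y^2*z^2 - 2*x*y^3*z - x*y*z^3 - x^2*z^2 + y^4 + y^2*z^2 + 4*x*y*z - 4*y^2 + 2
next, tr(a^2 b a b^-3 a b) = tr(a b a^2 b a b^-2) * tr(b) - tr(a b a^2 b a b^-1) = x^2*y^3*z^2 - 2*x*y^4*z - x*y^2*z^3 - 2*x^2*y*z^2 + y^5 + y^3*z^2 + 6*x*y^2*z + x*z^3 - 5*y^3 - y*z^2 - 2*x*z + 5*y
and tr(a^2 b a b^-3 a b^-1) = tr(a^2 b a b^-3 a) * tr(b) - tr(a^2 b a b^-3 a b) = x^3*y^4*z - x^2*y^5 - 2*x^2*y^3*z^2 - 2*x^3*y^2*z + x*y^4*z + x*y^2*z^3 + 3*x^2*y^3 + 3*x^2*y*z^2 - 3*x*y^2*z - x*z^3 - x^2*y + y^3 + 2*x*z - 3*y
and tr(b^-2 a b^-2 a^2 b a b^-1) = tr(a^2 b a b^-3 a b^-1) * tr(b) - tr(a^2 b a b^-3 a) = x^3*y^5*z - x^2*y^6 - 2*x^2*y^4*z^2 - 3*x^3*y^3*z + x*y^5*z + x*y^3*z^3 + 4*x^2*y^4 + 4*x^2*y^2*z^2 + 2*x^3*y*z - 2*x*y^3*z - x*y*z^3 - 4*x^2*y^2 - x^2*z^2 - y^2*z^2 - x*y*z + x^2 + y^2 + z^2 - 2
next, tr(a b^-1 a^2 b a) = tr(a^2 b a^2) * tr(b) - tr(a^2 b a^2 b) = x^3*y*z - x^2*y^2 - x^2*z^2 + 2
and tr(a b^-1 a^2 b a b) = tr(a^2 b a b a) * tr(b) - tr(a^2 b a b a b) = x^2*y*z^2 - x*y^2*z - x*z^3 - x^2*y + 2*x*z + y
tr(a^2 b a b^-1 a b^-1) = tr(a b^-1 a^2 b a) * tr(b) - tr(a b^-1 a^2 b a b) = x^3*y^2*z - x^2*y^3 - 2*x^2*y*z^2 + x*y^2*z + x*z^3 + x^2*y - 2*x*z + y
next, tr(a b^-2 a^2 b a b^-1) = tr(a^2 b a b^-1 a b^-1) * tr(b) - tr(a^2 b a b^-1 a) = x^3*y^3*z - x^2*y^4 - 2*x^2*y^2*z^2 - x^3*y*z + x*y^3*z + x*y*z^3 + 2*x^2*y^2 + x^2*z^2 - x*y*z - x^2 - z^2 + 2
tr(a b^-2 a^2 b a) = tr(b^-1 a^2 b a^2) * tr(b) - tr(b^-1 a^2 b a^2 b) = x^3*y^2*z - x^2*y^3 - x^2*y*z^2 - x^3*z + x^2*y + 2*x*z + y
tr(b^-2 a b^-2 a^2 b a) = tr(a b^-2 a^2 b a b^-1) * tr(b) - tr(a b^-2 a^2 b a) = x^3*y^4*z - x^2*y^5 - 2*x^2*y^3*z^2 - 2*x^3*y^2*z + x*y^4*z + x*y^2*z^3 + 3*x^2*y^3 + 2*x^2*y*z^2 + x^3*z - x*y^2*z - 2*x^2*y - y*z^2 - 2*x*z + y
and tr(b^-2 a^2 b a b^-4 a) = tr(b^-2 a b^-2 a^2 b a b^-1) * tr(b) - tr(b^-2 a b^-2 a^2 b a) = x^3*y^6*z - x^2*y^7 - 2*x^2*y^5*z^2 - 4*x^3*y^4*z + x*y^6*z + x*y^4*z^3 + 5*x^2*y^5 + 6*x^2*y^3*z^2 + 4*x^3*y^2*z - 3*x*y^4*z - 2*x*y^2*z^3 - 7*x^2*y^3 - 3*x^2*y*z^2 - y^3*z^2 - x^3*z + 3*x^2*y + y^3 + 2*y*z^2 + 2*x*z - 3*y
tr(b^-1 a^-1 b^-2 a^2 b a b^-3) = tr(b^-2 a^2 b a b^-4) * tr(a) - tr(b^-2 a^2 b a b^-4 a) = x^2*y^5*z^2 - x^3*y^4*z - x*y^6*z - x*y^4*z^3 + x^2*y^5 - 2*x^2*y^3*z^2 + 2*x^3*y^2*z + 4*x*y^4*z + 2*x*y^2*z^3 - 3*x^2*y^3 + y^3*z^2 - 3*x*y^2*z + x^2*y - y^3 - 2*y*z^2 - x*z + 3*y
tr(b^-1 a^2 b a b^-3 a^-1) = tr(b^-1 a^2 b a b^-3) * tr(a) - tr(b^-1 a^2 b a b^-3 a) = x^2*y^3*z^2 - x^3*y^2*z - x*y^4*z - x*y^2*z^3 + x^2*y^3 - x^2*y*z^2 + x^3*z + 4*x*y^2*z + x*z^3 - 2*x^2*y - y^3 - 3*x*z + 3*y
next, tr(b^-1 a b a) = tr(a b a) * tr(b) - tr(a b a b) = x*y*z - y^2 - z^2 + 2
tr(a b a b^-2) = tr(b^-1 a b a) * tr(b) - tr(b^-1 a b a b) = x*y^2*z - y^3 - y*z^2 - x*z + 3*y
and tr(a b a b^-3) = tr(a b a b^-2) * tr(b) - tr(a b a b^-1) = x*y^3*z - y^4 - y^2*z^2 - 2*x*y*z + 4*y^2 + z^2 - 2
and tr(b^-1 a^-1 b^-2 a^2 b a b^-2) = tr(b^-1 a^2 b a b^-3 a^-1) * tr(b) - tr(b^-1 a^2 b a b^-3 a^-1 b) = x^2*y^4*z^2 - x^3*y^3*z - x*y^5*z - x*y^3*z^3 + x^2*y^4 - x^2*y^2*z^2 + x^3*y*z + 3*x*y^3*z + x*y*z^3 - 2*x^2*y^2 + y^2*z^2 - x*y*z - y^2 - z^2 + 2
next, tr(b^-4 a^-1 b^-2 a^2 b a b^-1) = tr(b^-1 a^-1 b^-2 a^2 b a b^-3) * tr(b) - tr(b^-1 a^-1 b^-2 a^2 b a b^-2) = x^2*y^6*z^2 - x^3*y^5*z - x*y^7*z - x*y^5*z^3 + x^2*y^6 - 3*x^2*y^4*z^2 + 3*x^3*y^3*z + 5*x*y^5*z + 3*x*y^3*z^3 - 4*x^2*y^4 + x^2*y^2*z^2 + y^4*z^2 - x^3*y*z - 6*x*y^3*z - x*y*z^3 + 3*x^2*y^2 - y^4 - 3*y^2*z^2 + 4*y^2 + z^2 - 2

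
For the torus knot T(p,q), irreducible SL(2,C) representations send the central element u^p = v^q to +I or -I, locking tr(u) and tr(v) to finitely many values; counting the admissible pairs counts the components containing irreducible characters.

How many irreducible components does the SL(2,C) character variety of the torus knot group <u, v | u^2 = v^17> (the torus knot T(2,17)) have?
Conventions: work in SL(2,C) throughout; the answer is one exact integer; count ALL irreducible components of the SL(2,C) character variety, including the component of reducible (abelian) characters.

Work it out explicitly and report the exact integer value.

9

In the torus knot group T(2,17), u^2 = v^17 is central, so an irreducible representation sends it to +I or -I (Schur).
On an irreducible component, tr(u) is locked at 2*cos(pi*alpha/2) for some alpha in 1..1, and tr(v) at 2*cos(pi*beta/17) for some beta in 1..16.
Consistency of u^2 = (-1)^alpha I with v^17 = (-1)^beta I forces alpha = beta (mod 2).
count pairs: odd alpha (1 choices) x odd beta (8), plus even alpha (0) x even beta (8): 1*8 + 0*8 = 8.
components with irreducible characters: 8; plus the single component of reducible (abelian) characters: total 9.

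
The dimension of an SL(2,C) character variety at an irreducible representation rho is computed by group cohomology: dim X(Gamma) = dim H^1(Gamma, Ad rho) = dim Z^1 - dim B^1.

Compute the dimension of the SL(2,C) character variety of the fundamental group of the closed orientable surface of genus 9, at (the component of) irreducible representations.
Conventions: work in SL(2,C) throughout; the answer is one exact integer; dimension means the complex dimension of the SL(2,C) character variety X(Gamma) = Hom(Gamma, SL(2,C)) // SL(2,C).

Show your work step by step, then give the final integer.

Gamma = pi_1(Sigma_9) = < a_1, b_1, ..., a_9, b_9 | prod [a_i, b_i] > has 2g = 18 generators and 1 relator.
Unconstrained cocycle data is one sl_2 vector per generator (54 dimensions), cut by the relator condition d_2(z) = 0.
H^2 = coker(d_2) is dual to H^0 = 0 at irreducible rho (Poincare duality), so d_2 is onto: dim Z^1 = 51.
As always at irreducible rho, dim B^1 = 3.
dim X = dim H^1 = 51 - 3 = 48.

48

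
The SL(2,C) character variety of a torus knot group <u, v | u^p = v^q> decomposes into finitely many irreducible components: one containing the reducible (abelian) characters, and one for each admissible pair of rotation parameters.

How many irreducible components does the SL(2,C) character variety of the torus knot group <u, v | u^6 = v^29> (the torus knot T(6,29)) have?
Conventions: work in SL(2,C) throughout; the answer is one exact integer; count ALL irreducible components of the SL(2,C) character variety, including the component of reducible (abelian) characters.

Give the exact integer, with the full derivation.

71

For T(6,29): irreducibility forces the central element u^6 = v^29 to one of +I, -I.
So on each irreducible component the traces are pinned: tr(u) = 2*cos(pi*alpha/6) with 1 <= alpha <= 5, tr(v) = 2*cos(pi*beta/29) with 1 <= beta <= 28.
u^6 = (-1)^alpha I and v^29 = (-1)^beta I must agree, so alpha and beta have equal parity.
count pairs: odd alpha (3 choices) x odd beta (14), plus even alpha (2) x even beta (14): 3*14 + 2*14 = 70.
That is 70 components of irreducible characters, and with the reducible (abelian) component the total is 71.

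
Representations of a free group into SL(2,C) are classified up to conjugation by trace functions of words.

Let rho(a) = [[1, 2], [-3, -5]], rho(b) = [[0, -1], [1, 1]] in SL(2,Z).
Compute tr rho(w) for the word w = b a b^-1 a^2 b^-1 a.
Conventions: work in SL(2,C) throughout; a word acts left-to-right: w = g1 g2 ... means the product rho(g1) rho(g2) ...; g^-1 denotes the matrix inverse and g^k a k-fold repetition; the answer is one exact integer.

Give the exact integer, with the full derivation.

14

rho(b) = [[0, -1], [1, 1]]
... * rho(a) = [[1, 2], [-3, -5]]  ->  [[3, 5], [-2, -3]]
... * rho(b^-1) = [[1, 1], [-1, 0]]  ->  [[-2, 3], [1, -2]]
... * rho(a) = [[1, 2], [-3, -5]]  ->  [[-11, -19], [7, 12]]
... * rho(a) = [[1, 2], [-3, -5]]  ->  [[46, 73], [-29, -46]]
... * rho(b^-1) = [[1, 1], [-1, 0]]  ->  [[-27, 46], [17, -29]]
... * rho(a) = [[1, 2], [-3, -5]]  ->  [[-165, -284], [104, 179]]
tr = -165 + 179 = 14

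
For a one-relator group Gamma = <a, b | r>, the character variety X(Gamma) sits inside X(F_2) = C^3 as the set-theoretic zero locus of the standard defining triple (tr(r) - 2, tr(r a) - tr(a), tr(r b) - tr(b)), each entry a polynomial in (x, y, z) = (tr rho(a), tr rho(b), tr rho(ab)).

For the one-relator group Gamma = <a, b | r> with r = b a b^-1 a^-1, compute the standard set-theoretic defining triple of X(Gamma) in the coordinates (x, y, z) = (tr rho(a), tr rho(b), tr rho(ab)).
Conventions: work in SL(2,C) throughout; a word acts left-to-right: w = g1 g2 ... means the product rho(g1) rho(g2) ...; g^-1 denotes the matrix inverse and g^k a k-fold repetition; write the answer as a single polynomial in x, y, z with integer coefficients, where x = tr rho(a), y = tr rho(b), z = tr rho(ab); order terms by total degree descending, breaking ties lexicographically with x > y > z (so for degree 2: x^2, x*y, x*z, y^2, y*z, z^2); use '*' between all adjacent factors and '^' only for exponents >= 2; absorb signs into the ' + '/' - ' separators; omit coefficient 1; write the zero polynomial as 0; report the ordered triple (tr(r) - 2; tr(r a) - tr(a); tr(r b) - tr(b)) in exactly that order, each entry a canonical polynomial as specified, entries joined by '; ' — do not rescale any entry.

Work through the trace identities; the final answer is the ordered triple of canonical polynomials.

tr(b a b) = tr(b)*tr(a b) - tr(a) = y*z - x
reduce: tr(b a b a) = tr(a b)*tr(a b) - tr(1)   [split at repeated a] = z^2 - 2
tr(a^-1 b a b) = tr(b a b)*tr(a) - tr(b a b a) = x*y*z - x^2 - z^2 + 2
tr(b a b^-1 a^-1) = tr(a^-1 b a)*tr(b) - tr(a^-1 b a b) = -x*y*z + x^2 + y^2 + z^2 - 2
so tr(b^2) = tr(b)*tr(b) - tr(1) = y^2 - 2
tr(a b^2 a) = tr(a)*tr(b^2 a) - tr(b^2) = x*y*z - x^2 - y^2 + 2
tr(a b a) = tr(a)*tr(b a) - tr(b) = x*z - y
reduce: tr(a b^2 a b) = tr(b)*tr(a b a b) - tr(a b a) = y*z^2 - x*z - y
tr(b^2 a b^-1 a) = tr(a b^2 a)*tr(b) - tr(a b^2 a b) = x*y^2*z - x^2*y - y^3 - y*z^2 + x*z + 3*y
reduce: tr(b a b^-1 a^-1 b) = tr(b^2 a b^-1)*tr(a) - tr(b^2 a b^-1 a) = -x*y^2*z + x^2*y + y^3 + y*z^2 - 3*y
assemble the triple (tr(r) - 2; tr(r a) - x; tr(r b) - y)

-x*y*z + x^2 + y^2 + z^2 - 4; 0; -x*y^2*z + x^2*y + y^3 + y*z^2 - 4*y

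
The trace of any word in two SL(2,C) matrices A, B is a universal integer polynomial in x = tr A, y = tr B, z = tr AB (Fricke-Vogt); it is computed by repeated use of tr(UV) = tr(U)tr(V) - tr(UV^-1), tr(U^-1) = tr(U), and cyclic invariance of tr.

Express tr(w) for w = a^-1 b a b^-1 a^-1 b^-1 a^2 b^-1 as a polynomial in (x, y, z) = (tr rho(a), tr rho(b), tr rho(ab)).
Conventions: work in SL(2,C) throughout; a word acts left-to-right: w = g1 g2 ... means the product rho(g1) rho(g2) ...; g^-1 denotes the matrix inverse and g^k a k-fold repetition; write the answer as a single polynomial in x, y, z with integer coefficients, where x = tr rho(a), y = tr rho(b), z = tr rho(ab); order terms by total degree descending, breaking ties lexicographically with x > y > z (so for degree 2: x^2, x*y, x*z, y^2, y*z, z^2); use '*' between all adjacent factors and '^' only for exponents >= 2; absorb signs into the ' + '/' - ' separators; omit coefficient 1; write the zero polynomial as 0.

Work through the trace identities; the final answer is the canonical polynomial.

-x^3*y^2*z^2 + 2*x^4*y*z + x^2*y^3*z + 2*x^2*y*z^3 - x^5 - x^3*y^2 - 2*x^3*z^2 - x*z^4 - 6*x^2*y*z - y^3*z - y*z^3 + 5*x^3 + 2*x*y^2 + 5*x*z^2 + 3*y*z - 5*x

tr(a b^-1) = tr(a) * tr(b) - tr(a b) = x*y - z
use: tr(a b a) = tr(a) * tr(b a) - tr(b) = x*z - y
tr(b a b a) = tr(a b) * tr(a b) - tr(1) = z^2 - 2
tr(b a b) = tr(b) * tr(a b) - tr(a) = y*z - x
tr(a b a b a) = tr(a) * tr(b a b a) - tr(b a b) = x*z^2 - y*z - x
tr(a b a b a b) = tr(b a) * tr(b a b a) - tr(b^-1 a^-1) = z^3 - 3*z
tr(b a b a b^-1 a) = tr(a b a b a) * tr(b) - tr(a b a b a b) = x*y*z^2 - y^2*z - z^3 - x*y + 3*z
tr(a b^-1 a^-1 b a b) = tr(b a b a b^-1) * tr(a) - tr(b a b a b^-1 a) = -x*y*z^2 + x^2*z + y^2*z + z^3 - 3*z
use: tr(a^2) = tr(a) * tr(a) - tr(1) = x^2 - 2
apply: tr(a b^2 a) = tr(b) * tr(a^2 b) - tr(a^2) = x*y*z - x^2 - y^2 + 2
apply: tr(b a^3 b) = tr(a) * tr(a b^2 a) - tr(a b^2) = x^2*y*z - x^3 - x*y^2 - y*z + 3*x
apply: tr(b a^3 b a) = tr(a) * tr(a b a b a) - tr(a b a b) = x^2*z^2 - x*y*z - x^2 - z^2 + 2
tr(a b a^-1 b a^2) = tr(b a^3 b) * tr(a) - tr(b a^3 b a) = x^3*y*z - x^4 - x^2*y^2 - x^2*z^2 + 4*x^2 + z^2 - 2
apply: tr(b a b^2 a) = tr(b) * tr(a b a b) - tr(a b a) = y*z^2 - x*z - y
use: tr(b a b^2) = tr(b) * tr(a b^2) - tr(a b) = y^2*z - x*y - z
tr(b a b^2 a^2) = tr(a) * tr(b a b^2 a) - tr(b a b^2) = x*y*z^2 - x^2*z - y^2*z + z
use: tr(a b a b^2 a^2) = tr(a) * tr(b a b^2 a^2) - tr(b a b^2 a) = x^2*y*z^2 - x^3*z - x*y^2*z - y*z^2 + 2*x*z + y
tr(b a b a b^2 a) = tr(b) * tr(a b a b a b) - tr(a b a b a) = y*z^3 - x*z^2 - 2*y*z + x
apply: tr(b a b a b^2) = tr(b) * tr(a b a b^2) - tr(a b a b) = y^2*z^2 - x*y*z - y^2 - z^2 + 2
use: tr(a b a b^2 a^2 b) = tr(a) * tr(b a b a b^2 a) - tr(b a b a b^2) = x*y*z^3 - x^2*z^2 - y^2*z^2 - x*y*z + x^2 + y^2 + z^2 - 2
tr(b a^2 b^-1 a b a b) = tr(a b a b^2 a^2) * tr(b) - tr(a b a b^2 a^2 b) = x^2*y^2*z^2 - x^3*y*z - x*y^3*z - x*y*z^3 + x^2*z^2 + 3*x*y*z - x^2 - z^2 + 2
use: tr(b a b a b a^2) = tr(a) * tr(b a b a b a) - tr(b a b a b) = x*z^3 - y*z^2 - 2*x*z + y
tr(a b a b a b a^2) = tr(a) * tr(b a b a b a^2) - tr(b a b a b a) = x^2*z^3 - x*y*z^2 - 2*x^2*z - z^3 + x*y + 3*z
apply: tr(b a b a b a b a) = tr(a b) * tr(a b a b a b) - tr(a^-1 b^-1 a^-1 b^-1) = z^4 - 4*z^2 + 2
tr(a b a b a b a^2 b) = tr(a) * tr(b a b a b a b a) - tr(b a b a b a b) = x*z^4 - y*z^3 - 3*x*z^2 + 2*y*z + x
tr(b a^2 b^-1 a b a b a) = tr(a b a b a b a^2) * tr(b) - tr(a b a b a b a^2 b) = x^2*y*z^3 - x*y^2*z^2 - x*z^4 - 2*x^2*y*z + x*y^2 + 3*x*z^2 + y*z - x
use: tr(b a b a^-1 b a^2 b^-1 a) = tr(b a^2 b^-1 a b a b) * tr(a) - tr(b a^2 b^-1 a b a b a) = x^3*y^2*z^2 - x^4*y*z - x^2*y^3*z - 2*x^2*y*z^3 + x^3*z^2 + x*y^2*z^2 + x*z^4 + 5*x^2*y*z - x^3 - x*y^2 - 4*x*z^2 - y*z + 3*x
apply: tr(a^2 b^-1 a^-1 b a b a^-1 b) = tr(b a b a^-1 b a^2 b^-1) * tr(a) - tr(b a b a^-1 b a^2 b^-1 a) = -x^3*y^2*z^2 + 2*x^4*y*z + x^2*y^3*z + 2*x^2*y*z^3 - x^5 - x^3*y^2 - 2*x^3*z^2 - x*y^2*z^2 - x*z^4 - 5*x^2*y*z + 5*x^3 + x*y^2 + 5*x*z^2 + y*z - 5*x
tr(a^-1 b^-1 a^2 b^-1 a^-1 b a b) = tr(a^2 b^-1 a^-1 b a b a^-1) * tr(b) - tr(a^2 b^-1 a^-1 b a b a^-1 b) = x^3*y^2*z^2 - 2*x^4*y*z - x^2*y^3*z - 2*x^2*y*z^3 + x^5 + x^3*y^2 + 2*x^3*z^2 + x*z^4 + 6*x^2*y*z + y^3*z + y*z^3 - 5*x^3 - x*y^2 - 5*x*z^2 - 4*y*z + 5*x
apply: tr(a^-1 b a b^-1 a^-1 b^-1 a^2 b^-1) = tr(a^-1 b^-1 a^2 b^-1 a^-1 b a) * tr(b) - tr(a^-1 b^-1 a^2 b^-1 a^-1 b a b) = -x^3*y^2*z^2 + 2*x^4*y*z + x^2*y^3*z + 2*x^2*y*z^3 - x^5 - x^3*y^2 - 2*x^3*z^2 - x*z^4 - 6*x^2*y*z - y^3*z - y*z^3 + 5*x^3 + 2*x*y^2 + 5*x*z^2 + 3*y*z - 5*x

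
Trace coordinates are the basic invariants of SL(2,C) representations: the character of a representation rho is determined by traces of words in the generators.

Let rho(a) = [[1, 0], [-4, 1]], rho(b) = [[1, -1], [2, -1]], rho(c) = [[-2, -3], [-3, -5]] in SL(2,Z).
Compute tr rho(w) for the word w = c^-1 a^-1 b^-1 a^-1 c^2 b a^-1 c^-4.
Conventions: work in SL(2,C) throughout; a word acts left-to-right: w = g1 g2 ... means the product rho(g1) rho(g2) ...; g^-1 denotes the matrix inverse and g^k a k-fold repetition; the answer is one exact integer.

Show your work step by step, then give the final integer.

-5930955

rho(c^-1) = [[-5, 3], [3, -2]]
... * rho(a^-1) = [[1, 0], [4, 1]]  ->  [[7, 3], [-5, -2]]
... * rho(b^-1) = [[-1, 1], [-2, 1]]  ->  [[-13, 10], [9, -7]]
... * rho(a^-1) = [[1, 0], [4, 1]]  ->  [[27, 10], [-19, -7]]
... * rho(c) = [[-2, -3], [-3, -5]]  ->  [[-84, -131], [59, 92]]
... * rho(c) = [[-2, -3], [-3, -5]]  ->  [[561, 907], [-394, -637]]
... * rho(b) = [[1, -1], [2, -1]]  ->  [[2375, -1468], [-1668, 1031]]
... * rho(a^-1) = [[1, 0], [4, 1]]  ->  [[-3497, -1468], [2456, 1031]]
... * rho(c^-1) = [[-5, 3], [3, -2]]  ->  [[13081, -7555], [-9187, 5306]]
... * rho(c^-1) = [[-5, 3], [3, -2]]  ->  [[-88070, 54353], [61853, -38173]]
... * rho(c^-1) = [[-5, 3], [3, -2]]  ->  [[603409, -372916], [-423784, 261905]]
... * rho(c^-1) = [[-5, 3], [3, -2]]  ->  [[-4135793, 2556059], [2904635, -1795162]]
tr = -4135793 + -1795162 = -5930955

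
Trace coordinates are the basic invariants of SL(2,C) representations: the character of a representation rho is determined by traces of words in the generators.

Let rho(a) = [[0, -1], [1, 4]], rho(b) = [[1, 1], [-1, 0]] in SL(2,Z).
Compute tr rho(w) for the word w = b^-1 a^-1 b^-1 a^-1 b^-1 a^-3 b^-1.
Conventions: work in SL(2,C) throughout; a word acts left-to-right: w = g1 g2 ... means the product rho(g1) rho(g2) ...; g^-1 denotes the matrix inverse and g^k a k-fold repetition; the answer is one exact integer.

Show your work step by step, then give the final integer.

rho(b^-1) = [[0, -1], [1, 1]]
... * rho(a^-1) = [[4, 1], [-1, 0]]  ->  [[1, 0], [3, 1]]
... * rho(b^-1) = [[0, -1], [1, 1]]  ->  [[0, -1], [1, -2]]
... * rho(a^-1) = [[4, 1], [-1, 0]]  ->  [[1, 0], [6, 1]]
... * rho(b^-1) = [[0, -1], [1, 1]]  ->  [[0, -1], [1, -5]]
... * rho(a^-1) = [[4, 1], [-1, 0]]  ->  [[1, 0], [9, 1]]
... * rho(a^-1) = [[4, 1], [-1, 0]]  ->  [[4, 1], [35, 9]]
... * rho(a^-1) = [[4, 1], [-1, 0]]  ->  [[15, 4], [131, 35]]
... * rho(b^-1) = [[0, -1], [1, 1]]  ->  [[4, -11], [35, -96]]
tr = 4 + -96 = -92

-92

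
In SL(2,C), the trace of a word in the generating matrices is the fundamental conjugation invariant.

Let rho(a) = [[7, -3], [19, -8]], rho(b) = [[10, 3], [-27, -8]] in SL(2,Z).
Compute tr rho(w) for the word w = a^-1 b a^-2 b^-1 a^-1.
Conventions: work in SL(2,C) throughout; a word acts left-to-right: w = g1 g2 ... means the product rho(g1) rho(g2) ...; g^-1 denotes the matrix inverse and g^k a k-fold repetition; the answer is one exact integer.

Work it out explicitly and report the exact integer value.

-74530

rho(a^-1) = [[-8, 3], [-19, 7]]
... * rho(b) = [[10, 3], [-27, -8]]  ->  [[-161, -48], [-379, -113]]
... * rho(a^-1) = [[-8, 3], [-19, 7]]  ->  [[2200, -819], [5179, -1928]]
... * rho(a^-1) = [[-8, 3], [-19, 7]]  ->  [[-2039, 867], [-4800, 2041]]
... * rho(b^-1) = [[-8, -3], [27, 10]]  ->  [[39721, 14787], [93507, 34810]]
... * rho(a^-1) = [[-8, 3], [-19, 7]]  ->  [[-598721, 222672], [-1409446, 524191]]
tr = -598721 + 524191 = -74530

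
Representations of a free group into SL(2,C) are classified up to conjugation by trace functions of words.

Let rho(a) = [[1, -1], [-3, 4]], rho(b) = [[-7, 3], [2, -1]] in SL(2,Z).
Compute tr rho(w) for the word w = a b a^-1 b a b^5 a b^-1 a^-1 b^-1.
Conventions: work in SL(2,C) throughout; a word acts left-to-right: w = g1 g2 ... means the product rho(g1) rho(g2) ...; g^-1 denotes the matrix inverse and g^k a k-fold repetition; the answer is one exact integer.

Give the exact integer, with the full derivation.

-9652266990

rho(a) = [[1, -1], [-3, 4]]
... * rho(b) = [[-7, 3], [2, -1]]  ->  [[-9, 4], [29, -13]]
... * rho(a^-1) = [[4, 1], [3, 1]]  ->  [[-24, -5], [77, 16]]
... * rho(b) = [[-7, 3], [2, -1]]  ->  [[158, -67], [-507, 215]]
... * rho(a) = [[1, -1], [-3, 4]]  ->  [[359, -426], [-1152, 1367]]
... * rho(b) = [[-7, 3], [2, -1]]  ->  [[-3365, 1503], [10798, -4823]]
... * rho(b) = [[-7, 3], [2, -1]]  ->  [[26561, -11598], [-85232, 37217]]
... * rho(b) = [[-7, 3], [2, -1]]  ->  [[-209123, 91281], [671058, -292913]]
... * rho(b) = [[-7, 3], [2, -1]]  ->  [[1646423, -718650], [-5283232, 2306087]]
... * rho(b) = [[-7, 3], [2, -1]]  ->  [[-12962261, 5657919], [41594798, -18155783]]
... * rho(a) = [[1, -1], [-3, 4]]  ->  [[-29936018, 35593937], [96062147, -114217930]]
... * rho(b^-1) = [[-1, -3], [-2, -7]]  ->  [[-41251856, -159349505], [132373713, 511339069]]
... * rho(a^-1) = [[4, 1], [3, 1]]  ->  [[-643055939, -200601361], [2063512059, 643712782]]
... * rho(b^-1) = [[-1, -3], [-2, -7]]  ->  [[1044258661, 3333377344], [-3350937623, -10696525651]]
tr = 1044258661 + -10696525651 = -9652266990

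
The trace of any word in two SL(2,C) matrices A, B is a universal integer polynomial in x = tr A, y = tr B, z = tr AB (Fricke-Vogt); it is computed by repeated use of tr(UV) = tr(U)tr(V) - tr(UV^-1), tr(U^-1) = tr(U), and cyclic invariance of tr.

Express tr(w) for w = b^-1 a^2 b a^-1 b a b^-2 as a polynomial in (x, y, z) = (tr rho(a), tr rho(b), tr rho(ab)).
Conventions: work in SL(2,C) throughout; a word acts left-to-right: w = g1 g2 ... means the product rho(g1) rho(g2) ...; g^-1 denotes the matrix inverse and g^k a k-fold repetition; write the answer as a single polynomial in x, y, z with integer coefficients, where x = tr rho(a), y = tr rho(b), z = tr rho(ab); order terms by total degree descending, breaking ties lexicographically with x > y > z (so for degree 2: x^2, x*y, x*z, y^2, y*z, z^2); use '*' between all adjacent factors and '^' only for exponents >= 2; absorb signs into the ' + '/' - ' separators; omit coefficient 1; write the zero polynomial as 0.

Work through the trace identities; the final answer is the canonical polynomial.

x^3*y^4*z - x^4*y^3 - x^2*y^5 - 2*x^2*y^3*z^2 - x^3*y^2*z + x*y^4*z + x*y^2*z^3 + 2*x^4*y + 6*x^2*y^3 + 3*x^2*y*z^2 - x^3*z - 4*x*y^2*z - x*z^3 - 8*x^2*y - y^3 - y*z^2 + 3*x*z + 3*y

tr(a b a) = tr(a)*tr(b a) - tr(b) = x*z - y
tr(a^3 b) = tr(a)*tr(a b a) - tr(a b) = x^2*z - x*y - z
and tr(a^2) = tr(a)*tr(a) - tr(1) = x^2 - 2
next, tr(a^3) = tr(a)*tr(a^2) - tr(a) = x^3 - 3*x
tr(a^2 b^2 a) = tr(b)*tr(a^3 b) - tr(a^3) = x^2*y*z - x^3 - x*y^2 - y*z + 3*x
next, tr(b a b a) = tr(b a)*tr(b a) - tr(1)   [split at repeated b] = z^2 - 2
and tr(b a b) = tr(b)*tr(a b) - tr(a) = y*z - x
next, tr(a b a^2 b) = tr(a)*tr(b a b a) - tr(b a b) = x*z^2 - y*z - x
next, tr(a^2 b^2 a b) = tr(b)*tr(a b a^2 b) - tr(a b a^2) = x*y*z^2 - x^2*z - y^2*z + z
next, tr(b a b^-1 a^2 b) = tr(a^2 b^2 a)*tr(b) - tr(a^2 b^2 a b) = x^2*y^2*z - x^3*y - x*y^3 - x*y*z^2 + x^2*z + 3*x*y - z
next, tr(a^2 b a b a) = tr(a)*tr(a b a b a) - tr(a b a b) = x^2*z^2 - x*y*z - x^2 - z^2 + 2
and tr(b a b a b a) = tr(b a)*tr(b a b a) - tr(b^-1 a^-1)   [split at repeated b] = z^3 - 3*z
and tr(b a b a b) = tr(b)*tr(a b a b) - tr(a b a) = y*z^2 - x*z - y
next, tr(a^2 b a b a b) = tr(a)*tr(b a b a b a) - tr(b a b a b) = x*z^3 - y*z^2 - 2*x*z + y
next, tr(b a b^-1 a^2 b a) = tr(a^2 b a b a)*tr(b) - tr(a^2 b a b a b) = x^2*y*z^2 - x*y^2*z - x*z^3 - x^2*y + 2*x*z + y
tr(a^2 b a^-1 b a b^-1) = tr(b a b^-1 a^2 b)*tr(a) - tr(b a b^-1 a^2 b a) = x^3*y^2*z - x^4*y - x^2*y^3 - 2*x^2*y*z^2 + x^3*z + x*y^2*z + x*z^3 + 4*x^2*y - 3*x*z - y
tr(a^2 b a^-1 b a) = tr(b a^3 b)*tr(a) - tr(b a^3 b a) = x^3*y*z - x^4 - x^2*y^2 - x^2*z^2 + 4*x^2 + z^2 - 2
tr(b^-2 a^2 b a^-1 b a) = tr(a^2 b a^-1 b a b^-1)*tr(b) - tr(a^2 b a^-1 b a) = x^3*y^3*z - x^4*y^2 - x^2*y^4 - 2*x^2*y^2*z^2 + x*y^3*z + x*y*z^3 + x^4 + 5*x^2*y^2 + x^2*z^2 - 3*x*y*z - 4*x^2 - y^2 - z^2 + 2
tr(b^-1 a^2 b a^-1 b a b^-2) = tr(b^-2 a^2 b a^-1 b a)*tr(b) - tr(b^-2 a^2 b a^-1 b a b) = x^3*y^4*z - x^4*y^3 - x^2*y^5 - 2*x^2*y^3*z^2 - x^3*y^2*z + x*y^4*z + x*y^2*z^3 + 2*x^4*y + 6*x^2*y^3 + 3*x^2*y*z^2 - x^3*z - 4*x*y^2*z - x*z^3 - 8*x^2*y - y^3 - y*z^2 + 3*x*z + 3*y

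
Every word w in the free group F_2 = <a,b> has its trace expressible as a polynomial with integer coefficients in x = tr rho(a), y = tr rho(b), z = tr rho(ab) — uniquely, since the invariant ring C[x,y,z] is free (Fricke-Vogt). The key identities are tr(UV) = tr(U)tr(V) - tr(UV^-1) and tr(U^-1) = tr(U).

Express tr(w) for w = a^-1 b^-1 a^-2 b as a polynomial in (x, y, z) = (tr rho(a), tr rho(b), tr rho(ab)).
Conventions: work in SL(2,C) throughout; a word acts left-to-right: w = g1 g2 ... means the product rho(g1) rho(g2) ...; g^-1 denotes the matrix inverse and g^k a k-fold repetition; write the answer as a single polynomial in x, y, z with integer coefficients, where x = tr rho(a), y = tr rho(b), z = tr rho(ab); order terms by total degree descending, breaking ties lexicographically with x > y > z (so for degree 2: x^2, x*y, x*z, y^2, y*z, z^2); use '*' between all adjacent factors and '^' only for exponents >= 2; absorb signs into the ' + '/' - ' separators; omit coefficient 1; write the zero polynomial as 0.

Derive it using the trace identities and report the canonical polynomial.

x^2*y*z - x*y^2 - x*z^2 + x

apply: trace(a^-1 b) = trace(b)*trace(a) - trace(b a) = x*y - z
trace(a^-1 b a^-1) = trace(a^-1 b)*trace(a) - trace(a^-1 b a) = x^2*y - x*z - y
trace(a^-2 b a^-1) = trace(a^-1 b a^-1)*trace(a) - trace(a^-1 b) = x^3*y - x^2*z - 2*x*y + z
apply: trace(b^2) = trace(b)*trace(b) - trace(1) = y^2 - 2
trace(b^2 a) = trace(b)*trace(a b) - trace(a) = y*z - x
use: trace(b a^-1 b) = trace(b^2)*trace(a) - trace(b^2 a) = x*y^2 - y*z - x
use: trace(b a b a) = trace(b a)*trace(b a) - trace(1)   [split at repeated b] = z^2 - 2
use: trace(b a^-1 b a) = trace(b a b)*trace(a) - trace(b a b a) = x*y*z - x^2 - z^2 + 2
trace(b a^-1 b a^-1) = trace(b a^-1 b)*trace(a) - trace(b a^-1 b a) = x^2*y^2 - 2*x*y*z + z^2 - 2
trace(a^-2 b a^-1 b) = trace(b a^-1 b a^-1)*trace(a) - trace(b a^-1 b) = x^3*y^2 - 2*x^2*y*z - x*y^2 + x*z^2 + y*z - x
apply: trace(a^-1 b^-1 a^-2 b) = trace(a^-2 b a^-1)*trace(b) - trace(a^-2 b a^-1 b) = x^2*y*z - x*y^2 - x*z^2 + x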